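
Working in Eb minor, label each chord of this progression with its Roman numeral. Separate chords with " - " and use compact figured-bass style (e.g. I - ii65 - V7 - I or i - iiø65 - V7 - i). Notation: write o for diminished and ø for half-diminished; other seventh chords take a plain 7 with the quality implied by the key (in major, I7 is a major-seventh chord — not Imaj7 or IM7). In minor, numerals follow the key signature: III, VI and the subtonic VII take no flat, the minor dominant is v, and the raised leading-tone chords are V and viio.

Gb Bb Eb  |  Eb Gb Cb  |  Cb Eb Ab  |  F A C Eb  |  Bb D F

i6 - VI6 - iv6 - V7/V - V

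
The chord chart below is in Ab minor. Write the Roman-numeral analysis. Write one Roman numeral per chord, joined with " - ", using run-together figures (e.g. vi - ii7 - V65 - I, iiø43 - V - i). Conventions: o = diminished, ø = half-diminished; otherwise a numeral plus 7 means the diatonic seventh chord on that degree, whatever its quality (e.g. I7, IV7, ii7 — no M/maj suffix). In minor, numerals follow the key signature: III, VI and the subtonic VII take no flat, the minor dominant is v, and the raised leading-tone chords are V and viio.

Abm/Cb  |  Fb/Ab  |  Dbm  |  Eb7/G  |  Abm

Abm/Cb has root Ab, degree 1 in Ab minor, so i6.
Fb/Ab: root Fb is the submediant; major triad there is VI6.
Dbm has root Db, degree 4 in Ab minor, so iv.
Eb7/G has root Eb, degree 5 in Ab minor, so V65.
Abm has root Ab, degree 1 in Ab minor, so i.

i6 - VI6 - iv - V65 - i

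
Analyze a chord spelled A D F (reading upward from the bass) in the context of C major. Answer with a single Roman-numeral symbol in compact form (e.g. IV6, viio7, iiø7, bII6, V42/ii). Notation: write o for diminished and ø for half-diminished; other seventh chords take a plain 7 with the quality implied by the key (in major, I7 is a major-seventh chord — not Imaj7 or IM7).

ii64

The pitches D-F-A form a minor triad rooted on D.
D is scale degree 2 in C major, and a minor triad on that degree is written ii.
With A in the bass the chord is in second inversion, so the figured bass is 64.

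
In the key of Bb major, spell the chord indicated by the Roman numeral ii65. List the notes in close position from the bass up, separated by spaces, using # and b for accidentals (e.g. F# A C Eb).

In Bb major, the second degree is C, and the diatonic chord built there is a minor seventh chord.
That chord is spelled C-Eb-G-Bb.
The figured bass 65 indicates first inversion, placing the third (Eb) in the bass: Eb-G-Bb-C.

Eb G Bb C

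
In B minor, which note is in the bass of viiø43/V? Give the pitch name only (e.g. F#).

B

The applied chord viiø43/V is rooted on E#: E#-G#-B-D#.
The figure 43 means second inversion — the fifth is in the bass.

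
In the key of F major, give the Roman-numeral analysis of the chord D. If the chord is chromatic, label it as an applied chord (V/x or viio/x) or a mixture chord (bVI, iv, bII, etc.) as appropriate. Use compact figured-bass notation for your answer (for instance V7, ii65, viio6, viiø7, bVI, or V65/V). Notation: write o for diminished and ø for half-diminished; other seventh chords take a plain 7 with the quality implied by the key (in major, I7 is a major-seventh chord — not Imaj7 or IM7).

V/ii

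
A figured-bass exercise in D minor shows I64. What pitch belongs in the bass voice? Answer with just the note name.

I in D minor has root D; the chord is D-F#-A.
The figure 64 means second inversion — the fifth is in the bass.

A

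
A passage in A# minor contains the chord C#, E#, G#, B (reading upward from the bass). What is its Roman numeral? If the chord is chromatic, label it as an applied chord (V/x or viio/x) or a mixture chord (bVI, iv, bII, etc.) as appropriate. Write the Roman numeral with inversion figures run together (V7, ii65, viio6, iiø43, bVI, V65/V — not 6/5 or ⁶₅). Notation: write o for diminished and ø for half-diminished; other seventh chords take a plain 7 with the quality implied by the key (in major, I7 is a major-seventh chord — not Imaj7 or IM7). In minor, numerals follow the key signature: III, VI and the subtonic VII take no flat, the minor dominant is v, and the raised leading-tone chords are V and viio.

V7/VI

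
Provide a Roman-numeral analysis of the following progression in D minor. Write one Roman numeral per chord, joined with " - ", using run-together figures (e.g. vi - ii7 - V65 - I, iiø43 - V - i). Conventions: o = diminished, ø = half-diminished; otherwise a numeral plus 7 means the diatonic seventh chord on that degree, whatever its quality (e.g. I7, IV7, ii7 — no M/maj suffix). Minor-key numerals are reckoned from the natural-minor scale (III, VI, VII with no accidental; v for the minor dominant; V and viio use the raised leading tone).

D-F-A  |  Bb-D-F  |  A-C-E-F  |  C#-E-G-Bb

D-F-A has root D, degree 1 in D minor, so i.
Bb-D-F: major triad on Bb = scale degree 6 → VI.
A-C-E-F: major seventh chord on F = scale degree 3 → III65.
C#-E-G-Bb: root C# is the leading tone; fully diminished seventh chord there is viio7.

i - VI - III65 - viio7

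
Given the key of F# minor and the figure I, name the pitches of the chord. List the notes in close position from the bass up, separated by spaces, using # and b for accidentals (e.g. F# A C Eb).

F# A# C#

I is the major tonic (Picardy third), borrowed from the parallel major. In F# minor that root is F#.
So the chord is F#-A#-C#, a major triad.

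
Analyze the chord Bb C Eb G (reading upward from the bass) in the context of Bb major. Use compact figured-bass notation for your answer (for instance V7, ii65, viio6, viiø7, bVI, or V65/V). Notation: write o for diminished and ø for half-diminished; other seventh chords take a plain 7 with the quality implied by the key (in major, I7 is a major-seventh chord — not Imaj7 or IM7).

Stacked in thirds the chord is C-Eb-G-Bb: a minor seventh chord on C.
In Bb major, C is the supertonic; the diatonic minor seventh chord there is ii7.
With Bb in the bass the chord is in third inversion, so the figured bass is 42.

ii42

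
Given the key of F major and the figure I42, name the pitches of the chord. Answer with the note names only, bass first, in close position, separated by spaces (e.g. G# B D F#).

E F A C

In F major, the first degree is F, and the diatonic chord built there is a major seventh chord.
Stacking thirds from F gives F-A-C-E.
With the 42 figure the chord is in third inversion; from the bass E upward in close position it reads E-F-A-C.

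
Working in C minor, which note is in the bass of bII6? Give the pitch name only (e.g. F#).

F

bII in C minor has root Db; the chord is Db-F-Ab.
The figure 6 means first inversion — the third is in the bass.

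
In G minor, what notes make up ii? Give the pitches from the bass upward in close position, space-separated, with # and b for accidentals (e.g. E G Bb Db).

ii is the minor supertonic, borrowed from the parallel major (the Dorian ii). In G minor that root is A.
So the chord is A-C-E, a minor triad.

A C E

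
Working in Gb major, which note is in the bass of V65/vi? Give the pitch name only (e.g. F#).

D

The applied chord V65/vi is rooted on Bb: Bb-D-F-Ab.
The figure 65 means first inversion — the third is in the bass.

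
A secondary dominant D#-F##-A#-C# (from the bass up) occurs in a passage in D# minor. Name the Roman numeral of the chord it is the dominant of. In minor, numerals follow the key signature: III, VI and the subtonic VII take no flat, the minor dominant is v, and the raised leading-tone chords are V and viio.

iv

The chord is a dominant seventh chord on D#.
A dominant resolves down a perfect fifth: D# → G#. In D# minor, G# is scale degree 4, i.e. iv.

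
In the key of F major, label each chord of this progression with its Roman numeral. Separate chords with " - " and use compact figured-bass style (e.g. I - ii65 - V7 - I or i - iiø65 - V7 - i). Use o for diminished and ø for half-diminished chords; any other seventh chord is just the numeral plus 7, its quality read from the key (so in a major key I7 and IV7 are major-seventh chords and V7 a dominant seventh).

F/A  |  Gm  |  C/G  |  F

I6 - ii - V64 - I

F/A: major triad on F = scale degree 1 → I6.
Gm has root G, degree 2 in F major, so ii.
C/G: root C is the dominant; major triad there is V64.
F: major triad on F = scale degree 1 → I.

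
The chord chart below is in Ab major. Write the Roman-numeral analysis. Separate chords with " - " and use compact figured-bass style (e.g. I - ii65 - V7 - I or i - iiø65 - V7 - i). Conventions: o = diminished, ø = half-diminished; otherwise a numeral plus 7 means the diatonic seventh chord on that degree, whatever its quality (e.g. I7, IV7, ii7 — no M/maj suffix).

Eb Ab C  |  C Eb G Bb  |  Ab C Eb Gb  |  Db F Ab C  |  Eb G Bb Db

I64 - iii7 - V7/IV - IV7 - V7

Eb-Ab-C: root Ab is the tonic; major triad there is I64.
C-Eb-G-Bb: root C is the mediant; minor seventh chord there is iii7.
Ab-C-Eb-Gb: chromatic; Ab is V of IV, so V7/IV.
Db-F-Ab-C has root Db, degree 4 in Ab major, so IV7.
Eb-G-Bb-Db: root Eb is the dominant; dominant seventh chord there is V7.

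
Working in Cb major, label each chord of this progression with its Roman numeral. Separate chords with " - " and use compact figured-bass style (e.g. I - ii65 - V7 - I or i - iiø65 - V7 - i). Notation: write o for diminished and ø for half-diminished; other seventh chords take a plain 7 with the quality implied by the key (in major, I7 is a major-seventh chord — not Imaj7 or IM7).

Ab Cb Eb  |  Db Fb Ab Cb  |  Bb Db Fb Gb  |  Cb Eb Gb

vi - ii7 - V65 - I

Ab-Cb-Eb: minor triad on Ab = scale degree 6 → vi.
Db-Fb-Ab-Cb has root Db, degree 2 in Cb major, so ii7.
Bb-Db-Fb-Gb: root Gb is the dominant; dominant seventh chord there is V65.
Cb-Eb-Gb: major triad on Cb = scale degree 1 → I.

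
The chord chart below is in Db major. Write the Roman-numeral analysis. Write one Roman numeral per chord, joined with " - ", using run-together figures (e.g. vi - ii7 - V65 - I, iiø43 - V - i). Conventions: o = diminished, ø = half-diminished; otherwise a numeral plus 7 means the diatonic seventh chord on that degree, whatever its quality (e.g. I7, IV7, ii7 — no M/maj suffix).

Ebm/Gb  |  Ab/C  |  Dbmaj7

ii6 - V6 - I7

Ebm/Gb: root Eb is the supertonic; minor triad there is ii6.
Ab/C has root Ab, degree 5 in Db major, so V6.
Dbmaj7 has root Db, degree 1 in Db major, so I7.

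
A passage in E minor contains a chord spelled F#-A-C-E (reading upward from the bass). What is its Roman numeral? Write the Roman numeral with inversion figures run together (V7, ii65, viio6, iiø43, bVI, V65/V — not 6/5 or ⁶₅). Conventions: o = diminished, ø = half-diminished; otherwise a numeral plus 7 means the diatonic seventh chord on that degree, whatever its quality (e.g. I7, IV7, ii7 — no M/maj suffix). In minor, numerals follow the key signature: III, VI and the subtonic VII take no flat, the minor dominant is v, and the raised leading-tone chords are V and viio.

iiø7

The pitches F#-A-C-E form a half-diminished seventh chord rooted on F#.
F# is scale degree 2 in E minor, and a half-diminished seventh chord on that degree is written iiø7.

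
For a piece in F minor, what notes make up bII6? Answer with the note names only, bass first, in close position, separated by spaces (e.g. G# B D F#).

Bb Db Gb

bII6 is the Neapolitan sixth — a major triad on the lowered second degree, here in its customary first inversion. In F minor that root is Gb.
So the chord is Gb-Bb-Db.
With the 6 figure the chord is in first inversion; from the bass Bb upward in close position it reads Bb-Db-Gb.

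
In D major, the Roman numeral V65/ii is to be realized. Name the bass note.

The applied chord V65/ii is rooted on B: B-D#-F#-A.
The figure 65 means first inversion — the third is in the bass.

D#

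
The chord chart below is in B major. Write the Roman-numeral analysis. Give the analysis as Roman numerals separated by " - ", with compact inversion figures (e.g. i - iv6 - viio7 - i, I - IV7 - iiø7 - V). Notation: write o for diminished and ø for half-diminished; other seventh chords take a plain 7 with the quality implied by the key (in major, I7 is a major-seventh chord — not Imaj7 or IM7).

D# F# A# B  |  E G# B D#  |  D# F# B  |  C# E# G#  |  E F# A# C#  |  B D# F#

D#-F#-A#-B has root B, degree 1 in B major, so I65.
E-G#-B-D#: root E is the subdominant; major seventh chord there is IV7.
D#-F#-B has root B, degree 1 in B major, so I6.
C#-E#-G#: a major triad on C#, the applied dominant of V → V/V.
E-F#-A#-C# has root F#, degree 5 in B major, so V42.
B-D#-F#: major triad on B = scale degree 1 → I.

I65 - IV7 - I6 - V/V - V42 - I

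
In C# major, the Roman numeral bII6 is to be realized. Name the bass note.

F#

bII in C# major has root D; the chord is D-F#-A.
The figure 6 means first inversion — the third is in the bass.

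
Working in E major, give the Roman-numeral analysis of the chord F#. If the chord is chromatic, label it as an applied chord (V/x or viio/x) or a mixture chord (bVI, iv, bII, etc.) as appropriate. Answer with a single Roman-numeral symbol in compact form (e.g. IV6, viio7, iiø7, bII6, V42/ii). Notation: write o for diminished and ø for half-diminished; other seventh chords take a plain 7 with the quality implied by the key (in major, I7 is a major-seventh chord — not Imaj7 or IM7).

The pitches F#-A#-C# form a major triad rooted on F#.
F# is not a diatonic chord root with this quality in E major, but it lies a perfect fifth above B (V), so the chord functions as an applied dominant of V.

V/V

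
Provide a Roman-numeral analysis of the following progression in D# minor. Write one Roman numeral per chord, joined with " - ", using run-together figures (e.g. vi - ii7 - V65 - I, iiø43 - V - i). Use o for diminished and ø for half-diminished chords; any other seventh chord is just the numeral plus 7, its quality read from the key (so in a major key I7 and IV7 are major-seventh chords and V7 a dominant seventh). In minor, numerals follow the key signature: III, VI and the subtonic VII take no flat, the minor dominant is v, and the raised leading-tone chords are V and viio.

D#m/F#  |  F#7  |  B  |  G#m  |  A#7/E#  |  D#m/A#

D#m/F#: minor triad on D# = scale degree 1 → i6.
F#7: chromatic; F# is V of VI, so V7/VI.
B: major triad on B = scale degree 6 → VI.
G#m: minor triad on G# = scale degree 4 → iv.
A#7/E#: root A# is the dominant; dominant seventh chord there is V43.
D#m/A#: minor triad on D# = scale degree 1 → i64.

i6 - V7/VI - VI - iv - V43 - i64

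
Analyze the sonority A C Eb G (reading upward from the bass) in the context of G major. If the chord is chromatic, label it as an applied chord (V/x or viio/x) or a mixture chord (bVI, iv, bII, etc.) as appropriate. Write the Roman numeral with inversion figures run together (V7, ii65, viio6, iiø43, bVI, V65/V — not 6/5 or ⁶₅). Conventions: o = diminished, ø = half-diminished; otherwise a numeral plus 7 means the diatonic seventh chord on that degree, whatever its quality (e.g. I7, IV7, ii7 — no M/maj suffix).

iiø7

Stacked in thirds the chord is A-C-Eb-G: a half-diminished seventh chord on A.
A is the second degree of G major. This is the half-diminished supertonic seventh, borrowed from the parallel minor.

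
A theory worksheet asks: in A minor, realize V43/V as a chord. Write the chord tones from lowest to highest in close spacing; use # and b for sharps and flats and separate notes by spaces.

V43/V is a secondary dominant — the dominant seventh of V. V in A minor is E, so the applied chord's root is B, a perfect fifth above.
Building a dominant seventh chord on B gives B-D#-F#-A.
With the 43 figure the chord is in second inversion; from the bass F# upward in close position it reads F#-A-B-D#.

F# A B D#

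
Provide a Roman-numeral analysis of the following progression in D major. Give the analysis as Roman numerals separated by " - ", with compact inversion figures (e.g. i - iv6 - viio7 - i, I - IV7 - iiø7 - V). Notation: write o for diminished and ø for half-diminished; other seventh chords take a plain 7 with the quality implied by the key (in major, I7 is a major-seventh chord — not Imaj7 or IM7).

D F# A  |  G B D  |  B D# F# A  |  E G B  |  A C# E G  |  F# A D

I - IV - V7/ii - ii - V7 - I6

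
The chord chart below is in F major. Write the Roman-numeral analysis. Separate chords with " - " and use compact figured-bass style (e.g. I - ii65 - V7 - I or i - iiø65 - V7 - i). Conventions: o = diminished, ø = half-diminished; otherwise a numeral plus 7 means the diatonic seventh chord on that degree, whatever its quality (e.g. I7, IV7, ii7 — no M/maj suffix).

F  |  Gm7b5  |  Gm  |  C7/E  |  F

F: root F is the tonic; major triad there is I.
Gm7b5 is non-diatonic — iiø7, a mixture chord from F minor.
Gm: minor triad on G = scale degree 2 → ii.
C7/E has root C, degree 5 in F major, so V65.
F: major triad on F = scale degree 1 → I.

I - iiø7 - ii - V65 - I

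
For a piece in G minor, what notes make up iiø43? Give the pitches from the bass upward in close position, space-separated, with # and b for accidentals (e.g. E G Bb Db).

In G minor, the supertonic is A, and the diatonic chord built there is a half-diminished seventh chord.
Stacking thirds from A gives A-C-Eb-G.
The figured bass 43 indicates second inversion, placing the fifth (Eb) in the bass: Eb-G-A-C.

Eb G A C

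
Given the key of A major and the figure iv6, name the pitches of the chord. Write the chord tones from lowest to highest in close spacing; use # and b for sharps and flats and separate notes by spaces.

iv6 is the minor subdominant, borrowed from the parallel minor. In A major that root is D.
So the chord is D-F-A, a minor triad.
The figured bass 6 indicates first inversion, placing the third (F) in the bass: F-A-D.

F A D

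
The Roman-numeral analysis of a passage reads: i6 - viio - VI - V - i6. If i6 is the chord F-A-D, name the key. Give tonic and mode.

i6 is given as F-A-D — a minor triad with root D.
If D is scale degree 1 and the mode makes that degree carry a minor triad, the tonic is D and the mode is minor.

D minor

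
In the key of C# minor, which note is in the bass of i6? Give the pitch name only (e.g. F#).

i in C# minor has root C#; the chord is C#-E-G#.
The figure 6 means first inversion — the third is in the bass.

E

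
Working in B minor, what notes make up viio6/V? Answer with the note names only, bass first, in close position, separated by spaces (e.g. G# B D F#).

G# B E#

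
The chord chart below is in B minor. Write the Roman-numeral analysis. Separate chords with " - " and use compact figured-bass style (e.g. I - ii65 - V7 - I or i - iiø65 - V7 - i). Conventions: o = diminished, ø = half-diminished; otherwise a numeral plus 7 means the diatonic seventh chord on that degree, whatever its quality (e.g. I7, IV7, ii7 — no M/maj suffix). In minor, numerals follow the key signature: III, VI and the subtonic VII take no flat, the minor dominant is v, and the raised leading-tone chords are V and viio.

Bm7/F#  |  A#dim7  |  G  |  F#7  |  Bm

i43 - viio7 - VI - V7 - i

Bm7/F#: minor seventh chord on B = scale degree 1 → i43.
A#dim7: root A# is the leading tone; fully diminished seventh chord there is viio7.
G: root G is the submediant; major triad there is VI.
F#7: root F# is the dominant; dominant seventh chord there is V7.
Bm has root B, degree 1 in B minor, so i.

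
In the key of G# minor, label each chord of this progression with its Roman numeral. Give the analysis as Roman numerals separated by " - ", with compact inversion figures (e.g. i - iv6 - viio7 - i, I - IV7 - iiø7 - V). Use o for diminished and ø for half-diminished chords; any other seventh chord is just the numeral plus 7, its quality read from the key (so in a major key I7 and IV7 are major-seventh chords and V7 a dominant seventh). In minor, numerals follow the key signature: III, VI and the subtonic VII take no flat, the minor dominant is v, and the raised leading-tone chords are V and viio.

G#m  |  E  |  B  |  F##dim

G#m: root G# is the tonic; minor triad there is i.
E: major triad on E = scale degree 6 → VI.
B has root B, degree 3 in G# minor, so III.
F##dim: root F## is the leading tone; diminished triad there is viio.

i - VI - III - viio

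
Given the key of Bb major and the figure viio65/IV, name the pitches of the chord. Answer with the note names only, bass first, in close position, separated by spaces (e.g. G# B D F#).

F Ab Cb D

The slash marks an applied leading-tone chord: viio of IV. In Bb major, IV is Eb, so the leading tone to it is D, a half step below.
Building a fully diminished seventh chord on D gives D-F-Ab-Cb.
With the 65 figure the chord is in first inversion; from the bass F upward in close position it reads F-Ab-Cb-D.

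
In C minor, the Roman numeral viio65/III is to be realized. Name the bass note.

F

The applied chord viio65/III is rooted on D: D-F-Ab-Cb.
The figure 65 means first inversion — the third is in the bass.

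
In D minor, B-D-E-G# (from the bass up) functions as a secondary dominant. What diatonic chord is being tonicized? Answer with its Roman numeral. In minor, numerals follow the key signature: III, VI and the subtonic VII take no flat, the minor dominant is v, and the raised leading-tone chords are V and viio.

The chord is a dominant seventh chord on E.
A dominant resolves down a perfect fifth: E → A. In D minor, A is scale degree 5, i.e. V.

V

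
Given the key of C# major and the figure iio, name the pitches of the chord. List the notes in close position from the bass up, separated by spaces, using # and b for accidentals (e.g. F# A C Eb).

Scale degree 2 in C# major is D#; here the chord built on it is altered to a diminished triad. iio is the diminished supertonic triad, borrowed from the parallel minor.
So the chord is D#-F#-A.

D# F# A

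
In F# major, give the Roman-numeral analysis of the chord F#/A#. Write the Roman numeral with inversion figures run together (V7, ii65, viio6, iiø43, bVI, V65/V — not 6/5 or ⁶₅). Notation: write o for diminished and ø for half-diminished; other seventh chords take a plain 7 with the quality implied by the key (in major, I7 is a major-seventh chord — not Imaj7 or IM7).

I6

Stacked in thirds the chord is F#-A#-C#: a major triad on F#.
F# is scale degree 1 in F# major, and a major triad on that degree is written I.
With A# in the bass the chord is in first inversion, so the figured bass is 6.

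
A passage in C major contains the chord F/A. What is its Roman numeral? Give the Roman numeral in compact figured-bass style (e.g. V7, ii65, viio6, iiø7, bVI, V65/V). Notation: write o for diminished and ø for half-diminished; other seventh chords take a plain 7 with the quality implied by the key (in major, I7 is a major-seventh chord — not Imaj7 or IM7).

IV6

The pitches F-A-C form a major triad rooted on F.
In C major, F is the subdominant; the diatonic major triad there is IV.
With A in the bass the chord is in first inversion, so the figured bass is 6.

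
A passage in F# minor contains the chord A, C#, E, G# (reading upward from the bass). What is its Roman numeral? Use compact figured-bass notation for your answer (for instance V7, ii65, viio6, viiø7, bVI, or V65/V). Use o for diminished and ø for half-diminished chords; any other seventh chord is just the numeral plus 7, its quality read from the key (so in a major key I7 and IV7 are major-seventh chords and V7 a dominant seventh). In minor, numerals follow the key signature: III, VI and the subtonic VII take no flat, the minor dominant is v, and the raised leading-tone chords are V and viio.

The pitches A-C#-E-G# form a major seventh chord rooted on A.
A is scale degree 3 in F# minor, and a major seventh chord on that degree is written III7.

III7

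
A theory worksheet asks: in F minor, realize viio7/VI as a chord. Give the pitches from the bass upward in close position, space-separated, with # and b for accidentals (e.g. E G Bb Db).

C Eb Gb Bbb

viio7/VI is a secondary leading-tone chord. The target VI is Db in F minor; the applied chord is rooted a semitone below, on C.
Building a fully diminished seventh chord on C gives C-Eb-Gb-Bbb.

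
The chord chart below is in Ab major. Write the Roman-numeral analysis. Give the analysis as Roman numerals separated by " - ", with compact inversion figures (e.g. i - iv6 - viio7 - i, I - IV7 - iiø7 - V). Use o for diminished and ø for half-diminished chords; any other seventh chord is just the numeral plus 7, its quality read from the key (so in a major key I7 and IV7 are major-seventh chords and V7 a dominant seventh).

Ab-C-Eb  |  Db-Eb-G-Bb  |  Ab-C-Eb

Ab-C-Eb: root Ab is the tonic; major triad there is I.
Db-Eb-G-Bb has root Eb, degree 5 in Ab major, so V42.
Ab-C-Eb: major triad on Ab = scale degree 1 → I.

I - V42 - I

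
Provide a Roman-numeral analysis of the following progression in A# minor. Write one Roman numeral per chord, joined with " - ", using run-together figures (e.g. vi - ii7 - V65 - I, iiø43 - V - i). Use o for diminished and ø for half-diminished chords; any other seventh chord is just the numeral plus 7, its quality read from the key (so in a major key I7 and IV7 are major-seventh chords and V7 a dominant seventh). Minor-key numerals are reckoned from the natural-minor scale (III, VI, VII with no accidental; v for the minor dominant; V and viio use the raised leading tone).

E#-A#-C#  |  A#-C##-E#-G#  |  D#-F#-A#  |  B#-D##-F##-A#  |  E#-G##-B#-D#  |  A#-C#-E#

i64 - V7/iv - iv - V7/V - V7 - i

E#-A#-C# has root A#, degree 1 in A# minor, so i64.
A#-C##-E#-G#: a dominant seventh chord on A#, the applied dominant of iv → V7/iv.
D#-F#-A# has root D#, degree 4 in A# minor, so iv.
B#-D##-F##-A# is the secondary dominant of V (dominant seventh chord on B#): V7/V.
E#-G##-B#-D#: root E# is the dominant; dominant seventh chord there is V7.
A#-C#-E#: root A# is the tonic; minor triad there is i.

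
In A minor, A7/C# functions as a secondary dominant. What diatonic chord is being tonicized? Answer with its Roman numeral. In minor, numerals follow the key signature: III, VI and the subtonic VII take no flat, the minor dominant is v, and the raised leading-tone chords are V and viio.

iv

The chord is a dominant seventh chord on A.
A dominant resolves down a perfect fifth: A → D. In A minor, D is scale degree 4, i.e. iv.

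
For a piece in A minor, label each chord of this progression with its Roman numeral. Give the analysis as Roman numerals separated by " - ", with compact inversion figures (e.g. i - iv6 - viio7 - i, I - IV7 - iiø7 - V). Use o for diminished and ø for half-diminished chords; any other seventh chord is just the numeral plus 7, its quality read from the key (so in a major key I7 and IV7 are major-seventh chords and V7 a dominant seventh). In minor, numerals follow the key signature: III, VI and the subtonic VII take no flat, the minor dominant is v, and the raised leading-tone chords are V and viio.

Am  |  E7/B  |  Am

Am has root A, degree 1 in A minor, so i.
E7/B: dominant seventh chord on E = scale degree 5 → V43.
Am: minor triad on A = scale degree 1 → i.

i - V43 - i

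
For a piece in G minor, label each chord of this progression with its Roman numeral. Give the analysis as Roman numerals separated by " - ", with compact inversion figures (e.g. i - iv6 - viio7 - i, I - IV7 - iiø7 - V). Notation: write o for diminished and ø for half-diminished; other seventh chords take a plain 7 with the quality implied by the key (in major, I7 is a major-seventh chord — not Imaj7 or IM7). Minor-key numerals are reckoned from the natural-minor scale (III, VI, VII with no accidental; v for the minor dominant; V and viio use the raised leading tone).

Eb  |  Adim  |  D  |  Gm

Eb: major triad on Eb = scale degree 6 → VI.
Adim: root A is the supertonic; diminished triad there is iio.
D has root D, degree 5 in G minor, so V.
Gm: minor triad on G = scale degree 1 → i.

VI - iio - V - i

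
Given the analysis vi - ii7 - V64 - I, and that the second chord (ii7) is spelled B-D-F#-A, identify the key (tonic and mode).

A major

The chord Bm7 is a minor seventh chord rooted on B; its label is ii7.
Counting down one scale step from B places the tonic on A; a minor seventh chord on degree 2 is diatonic only in major.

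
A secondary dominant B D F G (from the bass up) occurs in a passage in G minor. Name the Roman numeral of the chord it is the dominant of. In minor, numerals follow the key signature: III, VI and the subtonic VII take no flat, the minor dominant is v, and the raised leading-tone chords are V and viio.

iv

The chord is a dominant seventh chord on G.
A dominant resolves down a perfect fifth: G → C. In G minor, C is scale degree 4, i.e. iv.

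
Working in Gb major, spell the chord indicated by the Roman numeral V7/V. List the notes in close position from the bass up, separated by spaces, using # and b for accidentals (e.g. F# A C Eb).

The slash means an applied dominant: we want the dominant of V. In Gb major, V is Db major, and its dominant is built on Ab.
Building a dominant seventh chord on Ab gives Ab-C-Eb-Gb.

Ab C Eb Gb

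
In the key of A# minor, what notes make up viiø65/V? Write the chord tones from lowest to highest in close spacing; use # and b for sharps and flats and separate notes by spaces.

F## A# C## D##

The slash marks an applied leading-tone chord: viio of V. In A# minor, V is E#, so the leading tone to it is D##, a half step below.
Building a half-diminished seventh chord on D## gives D##-F##-A#-C##.
The figured bass 65 indicates first inversion, placing the third (F##) in the bass: F##-A#-C##-D##.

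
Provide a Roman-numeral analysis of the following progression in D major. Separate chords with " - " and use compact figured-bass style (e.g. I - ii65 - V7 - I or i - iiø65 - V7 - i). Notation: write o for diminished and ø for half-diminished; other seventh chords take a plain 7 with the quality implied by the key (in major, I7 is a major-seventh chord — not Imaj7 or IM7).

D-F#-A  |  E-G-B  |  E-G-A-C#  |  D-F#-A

D-F#-A: root D is the tonic; major triad there is I.
E-G-B: root E is the supertonic; minor triad there is ii.
E-G-A-C# has root A, degree 5 in D major, so V43.
D-F#-A has root D, degree 1 in D major, so I.

I - ii - V43 - I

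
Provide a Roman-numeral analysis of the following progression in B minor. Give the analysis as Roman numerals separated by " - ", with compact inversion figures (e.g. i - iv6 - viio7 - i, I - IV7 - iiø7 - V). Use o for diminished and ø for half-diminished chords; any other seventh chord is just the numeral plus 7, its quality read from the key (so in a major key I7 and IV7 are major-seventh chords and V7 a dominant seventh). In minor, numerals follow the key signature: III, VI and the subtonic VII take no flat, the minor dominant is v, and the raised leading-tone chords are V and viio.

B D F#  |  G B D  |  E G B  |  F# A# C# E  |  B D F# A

B-D-F# has root B, degree 1 in B minor, so i.
G-B-D has root G, degree 6 in B minor, so VI.
E-G-B: minor triad on E = scale degree 4 → iv.
F#-A#-C#-E: root F# is the dominant; dominant seventh chord there is V7.
B-D-F#-A: minor seventh chord on B = scale degree 1 → i7.

i - VI - iv - V7 - i7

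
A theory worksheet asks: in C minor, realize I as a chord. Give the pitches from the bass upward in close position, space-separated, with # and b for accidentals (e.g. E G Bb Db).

C E G

I is the major tonic (Picardy third), borrowed from the parallel major. In C minor that root is C.
So the chord is C-E-G.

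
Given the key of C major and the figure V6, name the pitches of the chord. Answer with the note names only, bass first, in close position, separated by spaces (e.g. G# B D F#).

In C major, scale degree 5 is G, and the diatonic chord built there is a major triad.
That chord is spelled G-B-D.
With the 6 figure the chord is in first inversion; from the bass B upward in close position it reads B-D-G.

B D G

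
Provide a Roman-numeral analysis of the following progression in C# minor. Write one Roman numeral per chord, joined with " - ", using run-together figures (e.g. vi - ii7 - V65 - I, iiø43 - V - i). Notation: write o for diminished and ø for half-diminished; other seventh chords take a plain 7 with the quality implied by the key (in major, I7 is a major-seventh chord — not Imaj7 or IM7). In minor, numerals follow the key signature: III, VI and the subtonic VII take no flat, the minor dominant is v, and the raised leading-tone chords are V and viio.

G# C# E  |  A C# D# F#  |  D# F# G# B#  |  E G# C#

i64 - iiø43 - V43 - i6

G#-C#-E: minor triad on C# = scale degree 1 → i64.
A-C#-D#-F#: root D# is the supertonic; half-diminished seventh chord there is iiø43.
D#-F#-G#-B# has root G#, degree 5 in C# minor, so V43.
E-G#-C# has root C#, degree 1 in C# minor, so i6.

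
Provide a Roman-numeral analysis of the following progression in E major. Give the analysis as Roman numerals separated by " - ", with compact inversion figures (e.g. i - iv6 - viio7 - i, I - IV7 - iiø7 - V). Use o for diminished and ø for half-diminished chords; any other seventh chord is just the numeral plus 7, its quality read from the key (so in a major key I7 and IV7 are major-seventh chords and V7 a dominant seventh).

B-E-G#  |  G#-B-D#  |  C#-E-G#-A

I64 - iii - IV65

B-E-G# has root E, degree 1 in E major, so I64.
G#-B-D# has root G#, degree 3 in E major, so iii.
C#-E-G#-A: major seventh chord on A = scale degree 4 → IV65.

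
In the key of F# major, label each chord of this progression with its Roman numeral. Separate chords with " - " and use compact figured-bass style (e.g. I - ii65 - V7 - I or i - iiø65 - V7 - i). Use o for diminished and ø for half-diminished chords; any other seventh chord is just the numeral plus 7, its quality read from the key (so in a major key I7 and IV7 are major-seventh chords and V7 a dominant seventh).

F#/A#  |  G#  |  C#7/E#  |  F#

I6 - V/V - V65 - I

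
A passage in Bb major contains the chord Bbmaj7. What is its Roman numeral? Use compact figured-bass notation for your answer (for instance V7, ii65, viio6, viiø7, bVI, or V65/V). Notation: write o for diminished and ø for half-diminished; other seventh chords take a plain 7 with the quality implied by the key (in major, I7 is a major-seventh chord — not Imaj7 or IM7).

I7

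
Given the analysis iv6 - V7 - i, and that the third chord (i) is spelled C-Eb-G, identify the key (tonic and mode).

The anchor chord is a minor triad on C, labeled i.
If C is scale degree 1 and the mode makes that degree carry a minor triad, the tonic is C and the mode is minor.

C minor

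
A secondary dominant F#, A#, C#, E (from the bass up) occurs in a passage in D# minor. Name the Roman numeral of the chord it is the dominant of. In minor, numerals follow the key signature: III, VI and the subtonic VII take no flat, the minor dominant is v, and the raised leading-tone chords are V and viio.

The chord is a dominant seventh chord on F#.
A dominant resolves down a perfect fifth: F# → B. In D# minor, B is scale degree 6, i.e. VI.

VI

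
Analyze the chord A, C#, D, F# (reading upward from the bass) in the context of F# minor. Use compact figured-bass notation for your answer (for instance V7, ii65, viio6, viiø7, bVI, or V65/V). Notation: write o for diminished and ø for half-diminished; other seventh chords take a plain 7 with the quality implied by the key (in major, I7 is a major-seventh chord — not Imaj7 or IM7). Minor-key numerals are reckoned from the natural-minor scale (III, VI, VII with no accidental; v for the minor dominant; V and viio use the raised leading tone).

VI43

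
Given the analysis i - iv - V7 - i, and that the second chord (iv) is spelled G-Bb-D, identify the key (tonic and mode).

The anchor chord is a minor triad on G, labeled iv.
If G is scale degree 4 and the mode makes that degree carry a minor triad, the tonic is D and the mode is minor.

D minor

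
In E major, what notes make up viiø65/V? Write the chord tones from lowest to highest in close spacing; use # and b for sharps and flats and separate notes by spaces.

C# E G# A#

The slash marks an applied leading-tone chord: viio of V. In E major, V is B, so the leading tone to it is A#, a half step below.
Building a half-diminished seventh chord on A# gives A#-C#-E-G#.
The figured bass 65 indicates first inversion, placing the third (C#) in the bass: C#-E-G#-A#.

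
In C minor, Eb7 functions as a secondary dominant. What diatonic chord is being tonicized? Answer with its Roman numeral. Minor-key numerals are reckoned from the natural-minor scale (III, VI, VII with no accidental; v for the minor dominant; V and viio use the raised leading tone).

VI

The chord is a dominant seventh chord on Eb.
A dominant resolves down a perfect fifth: Eb → Ab. In C minor, Ab is scale degree 6, i.e. VI.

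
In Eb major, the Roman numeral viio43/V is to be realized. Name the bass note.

The applied chord viio43/V is rooted on A: A-C-Eb-Gb.
The figure 43 means second inversion — the fifth is in the bass.

Eb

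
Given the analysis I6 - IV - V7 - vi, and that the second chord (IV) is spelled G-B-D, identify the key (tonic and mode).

The chord G is a major triad rooted on G; its label is IV.
If G is scale degree 4 and the mode makes that degree carry a major triad, the tonic is D and the mode is major.

D major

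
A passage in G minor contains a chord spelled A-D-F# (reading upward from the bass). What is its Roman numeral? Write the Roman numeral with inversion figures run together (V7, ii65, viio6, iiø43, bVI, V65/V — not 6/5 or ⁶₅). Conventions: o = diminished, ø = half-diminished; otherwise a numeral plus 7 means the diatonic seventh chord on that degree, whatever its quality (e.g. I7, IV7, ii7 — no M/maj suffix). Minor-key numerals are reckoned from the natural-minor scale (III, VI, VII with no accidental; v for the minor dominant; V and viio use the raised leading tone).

The pitches D-F#-A form a major triad rooted on D.
D is scale degree 5 in G minor, and a major triad on that degree is written V.
With A in the bass the chord is in second inversion, so the figured bass is 64.

V64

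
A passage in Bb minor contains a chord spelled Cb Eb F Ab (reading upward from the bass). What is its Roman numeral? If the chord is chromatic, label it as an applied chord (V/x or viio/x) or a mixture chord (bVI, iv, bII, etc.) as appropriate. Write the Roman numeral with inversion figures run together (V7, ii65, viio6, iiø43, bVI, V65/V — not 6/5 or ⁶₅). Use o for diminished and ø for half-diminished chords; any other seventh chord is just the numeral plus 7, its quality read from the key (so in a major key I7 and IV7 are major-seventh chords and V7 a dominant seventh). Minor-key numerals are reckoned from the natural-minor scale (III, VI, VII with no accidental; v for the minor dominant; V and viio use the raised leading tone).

viiø43/VI

The pitches F-Ab-Cb-Eb form a half-diminished seventh chord rooted on F.
F sits a half step below Gb (VI in Bb minor); a diminished chord there is the applied leading-tone chord of VI.
With Cb in the bass the chord is in second inversion, so the figured bass is 43.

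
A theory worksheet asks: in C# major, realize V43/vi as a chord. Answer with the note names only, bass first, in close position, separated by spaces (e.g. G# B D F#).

The slash means an applied dominant: we want the dominant of vi. In C# major, vi is A# minor, and its dominant is built on E#.
Building a dominant seventh chord on E# gives E#-G##-B#-D#.
The figured bass 43 indicates second inversion, placing the fifth (B#) in the bass: B#-D#-E#-G##.

B# D# E# G##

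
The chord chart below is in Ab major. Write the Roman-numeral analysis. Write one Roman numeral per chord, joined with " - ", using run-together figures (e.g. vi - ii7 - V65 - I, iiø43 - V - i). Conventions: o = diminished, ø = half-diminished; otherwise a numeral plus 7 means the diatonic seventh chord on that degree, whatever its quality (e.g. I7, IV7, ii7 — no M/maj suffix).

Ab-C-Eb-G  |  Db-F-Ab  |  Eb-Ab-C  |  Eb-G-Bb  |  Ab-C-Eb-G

Ab-C-Eb-G: major seventh chord on Ab = scale degree 1 → I7.
Db-F-Ab: major triad on Db = scale degree 4 → IV.
Eb-Ab-C: major triad on Ab = scale degree 1 → I64.
Eb-G-Bb has root Eb, degree 5 in Ab major, so V.
Ab-C-Eb-G: major seventh chord on Ab = scale degree 1 → I7.

I7 - IV - I64 - V - I7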